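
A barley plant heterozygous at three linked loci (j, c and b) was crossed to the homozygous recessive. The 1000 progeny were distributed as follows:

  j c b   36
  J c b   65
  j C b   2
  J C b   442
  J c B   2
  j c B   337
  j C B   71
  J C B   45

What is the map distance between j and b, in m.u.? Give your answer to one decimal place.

8.5 m.u.

The two most frequent reciprocal classes, j c B and J C b, are the parental types, so the F1 was j c B / J C b.
The two rarest classes, J c B and j C b, are the double crossovers. Comparing them with the parentals, only the j allele has switched, so j is the middle locus and the order is c – j – b.
Crossovers in the j–b interval produce the single-crossover classes j c b and J C B (36 + 45 = 81) plus the double crossovers (4).
RF(j–b) = (81 + 4) / 1000 = 85/1000 = 0.0850 → 8.5 m.u.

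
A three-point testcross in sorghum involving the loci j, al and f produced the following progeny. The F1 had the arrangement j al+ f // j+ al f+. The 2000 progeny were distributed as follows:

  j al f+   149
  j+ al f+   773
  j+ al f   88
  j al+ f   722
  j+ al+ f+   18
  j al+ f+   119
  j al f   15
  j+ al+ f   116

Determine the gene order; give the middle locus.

al

The two rarest classes, j al f and j+ al+ f+, are the double crossovers. Comparing them with the parentals, only the al allele has switched, so al is the middle locus and the order is j – al – f.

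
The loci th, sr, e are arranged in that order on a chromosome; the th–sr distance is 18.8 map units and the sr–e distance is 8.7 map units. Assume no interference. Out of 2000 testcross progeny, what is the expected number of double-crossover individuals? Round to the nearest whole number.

Map distances give recombination frequencies of 0.188 and 0.087 for the two intervals.
With no interference, expected double-crossover frequency = 0.188 × 0.087 = 0.01636.
Expected number = 0.01636 × 2000 = 32.71 ≈ 33.

33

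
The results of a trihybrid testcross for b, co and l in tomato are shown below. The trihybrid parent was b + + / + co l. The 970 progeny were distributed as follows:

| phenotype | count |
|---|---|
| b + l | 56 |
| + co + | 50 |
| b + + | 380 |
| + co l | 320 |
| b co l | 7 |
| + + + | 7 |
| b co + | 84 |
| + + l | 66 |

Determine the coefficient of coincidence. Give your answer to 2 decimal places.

0.69

The two rarest classes, + + + and b co l, are the double crossovers. Comparing them with the parentals, only the b allele has switched, so b is the middle locus and the order is co – b – l.
co–b: (150 + 14)/970 = 0.1691; b–l: (106 + 14)/970 = 0.1237.
Expected DCO frequency = 0.1691 × 0.1237 ≈ 0.02092; observed = 14/970 ≈ 0.01443.
Coefficient of coincidence = 0.01443/0.02092 ≈ 0.69.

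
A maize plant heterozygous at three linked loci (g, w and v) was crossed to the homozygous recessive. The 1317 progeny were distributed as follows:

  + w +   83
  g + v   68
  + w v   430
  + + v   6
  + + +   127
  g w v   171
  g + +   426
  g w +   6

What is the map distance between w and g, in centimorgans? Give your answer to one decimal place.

The two most frequent reciprocal classes, + w v and g + +, are the parental types, so the F1 was + w v / g + +.
The two rarest classes, + + v and g w +, are the double crossovers. Comparing them with the parentals, only the w allele has switched, so w is the middle locus and the order is g – w – v.
Crossovers in the g–w interval produce the single-crossover classes g w v and + + + (171 + 127 = 298) plus the double crossovers (12).
RF(g–w) = (298 + 12) / 1317 = 310/1317 = 0.2354 → 23.5 centimorgans.

23.5 centimorgans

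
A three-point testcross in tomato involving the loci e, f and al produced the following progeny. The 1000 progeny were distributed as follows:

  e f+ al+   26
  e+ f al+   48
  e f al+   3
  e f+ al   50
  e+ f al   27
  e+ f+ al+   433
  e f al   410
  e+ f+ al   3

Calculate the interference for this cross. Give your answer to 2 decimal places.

The two most frequent reciprocal classes, e+ f+ al+ and e f al, are the parental types, so the F1 was e+ f+ al+ / e f al.
The two rarest classes, e+ f+ al and e f al+, are the double crossovers. Comparing them with the parentals, only the al allele has switched, so al is the middle locus and the order is f – al – e.
f–al: (98 + 6)/1000 = 0.1040; al–e: (53 + 6)/1000 = 0.0590.
Expected DCO frequency = 0.1040 × 0.0590 ≈ 0.00614; observed = 6/1000 ≈ 0.00600.
Coefficient of coincidence = 0.00600/0.00614 ≈ 0.98; interference = 1 − 0.98 = 0.02.

0.02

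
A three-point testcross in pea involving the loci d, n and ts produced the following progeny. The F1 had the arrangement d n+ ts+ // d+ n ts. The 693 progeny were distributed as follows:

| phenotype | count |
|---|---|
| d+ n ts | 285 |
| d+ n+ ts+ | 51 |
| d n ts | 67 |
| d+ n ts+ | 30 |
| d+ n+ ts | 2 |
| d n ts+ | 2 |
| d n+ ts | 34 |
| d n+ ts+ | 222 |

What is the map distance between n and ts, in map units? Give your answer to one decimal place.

The two rarest classes, d n ts+ and d+ n+ ts, are the double crossovers. Comparing them with the parentals, only the n allele has switched, so n is the middle locus and the order is d – n – ts.
Crossovers in the n–ts interval produce the single-crossover classes d n+ ts and d+ n ts+ (34 + 30 = 64) plus the double crossovers (4).
RF(n–ts) = (64 + 4) / 693 = 68/693 = 0.0981 → 9.8 map units.

9.8 map units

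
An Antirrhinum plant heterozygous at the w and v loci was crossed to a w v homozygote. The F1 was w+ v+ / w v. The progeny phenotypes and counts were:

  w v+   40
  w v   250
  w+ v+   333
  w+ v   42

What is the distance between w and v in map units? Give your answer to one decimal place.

The recombinant classes are w+ v and w v+: 42 + 40 = 82.
Recombination frequency = 82/665 = 0.1233 ≈ 12.3%, i.e. 12.3 map units.

12.3 map units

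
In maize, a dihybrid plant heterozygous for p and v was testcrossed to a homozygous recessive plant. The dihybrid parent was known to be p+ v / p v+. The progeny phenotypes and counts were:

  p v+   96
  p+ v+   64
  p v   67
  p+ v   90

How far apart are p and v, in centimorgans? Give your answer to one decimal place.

41.3 centimorgans

The recombinant classes are p+ v+ and p v: 64 + 67 = 131.
Recombination frequency = 131/317 = 0.4132 ≈ 41.3%, i.e. 41.3 centimorgans.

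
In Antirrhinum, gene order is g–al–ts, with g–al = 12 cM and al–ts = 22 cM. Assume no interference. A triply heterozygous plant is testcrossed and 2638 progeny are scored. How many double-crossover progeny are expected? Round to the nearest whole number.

Map distances give recombination frequencies of 0.120 and 0.220 for the two intervals.
With no interference, expected double-crossover frequency = 0.120 × 0.220 = 0.02640.
Expected number = 0.02640 × 2638 = 69.64 ≈ 70.

70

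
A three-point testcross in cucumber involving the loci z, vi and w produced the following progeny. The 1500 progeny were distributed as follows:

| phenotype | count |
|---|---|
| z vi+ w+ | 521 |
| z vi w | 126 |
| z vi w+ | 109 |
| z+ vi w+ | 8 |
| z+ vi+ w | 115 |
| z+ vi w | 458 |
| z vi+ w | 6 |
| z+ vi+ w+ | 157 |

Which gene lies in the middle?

w

The two most frequent reciprocal classes, z+ vi w and z vi+ w+, are the parental types, so the F1 was z+ vi w / z vi+ w+.
The two rarest classes, z+ vi w+ and z vi+ w, are the double crossovers. Comparing them with the parentals, only the w allele has switched, so w is the middle locus and the order is z – w – vi.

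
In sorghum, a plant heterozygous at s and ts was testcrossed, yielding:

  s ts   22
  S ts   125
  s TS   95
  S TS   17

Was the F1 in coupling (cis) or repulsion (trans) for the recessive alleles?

The two most frequent classes are S ts (125) and s TS (95); these are the parental (non-recombinant) types.
So the F1 carried S ts on one chromosome and s TS on the other — the recessive alleles are on opposite chromosomes (trans / repulsion).

trans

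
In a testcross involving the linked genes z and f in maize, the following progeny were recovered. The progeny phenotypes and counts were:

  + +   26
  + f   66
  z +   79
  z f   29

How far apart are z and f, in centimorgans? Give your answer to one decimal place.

The two most frequent classes, + f (66) and z + (79), are the parental types, so the F1 was + f / z +.
The recombinant classes are + + and z f: 26 + 29 = 55.
Recombination frequency = 55/200 = 0.2750 ≈ 27.5%, i.e. 27.5 centimorgans.

27.5 centimorgans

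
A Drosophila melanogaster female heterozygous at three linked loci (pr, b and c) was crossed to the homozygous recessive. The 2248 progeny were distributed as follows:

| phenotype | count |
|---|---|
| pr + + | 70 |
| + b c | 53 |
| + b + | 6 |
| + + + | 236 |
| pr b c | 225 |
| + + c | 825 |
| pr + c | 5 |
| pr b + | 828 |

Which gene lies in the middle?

The two most frequent reciprocal classes, pr b + and + + c, are the parental types, so the F1 was pr b + / + + c.
The two rarest classes, + b + and pr + c, are the double crossovers. Comparing them with the parentals, only the pr allele has switched, so pr is the middle locus and the order is c – pr – b.

pr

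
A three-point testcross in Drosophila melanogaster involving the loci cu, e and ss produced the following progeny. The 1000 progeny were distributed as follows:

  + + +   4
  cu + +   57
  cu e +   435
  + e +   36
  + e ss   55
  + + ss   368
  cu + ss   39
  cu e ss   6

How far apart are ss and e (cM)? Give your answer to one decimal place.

The two most frequent reciprocal classes, cu e + and + + ss, are the parental types, so the F1 was cu e + / + + ss.
The two rarest classes, cu e ss and + + +, are the double crossovers. Comparing them with the parentals, only the ss allele has switched, so ss is the middle locus and the order is e – ss – cu.
Crossovers in the e–ss interval produce the single-crossover classes cu + + and + e ss (57 + 55 = 112) plus the double crossovers (10).
RF(e–ss) = (112 + 10) / 1000 = 122/1000 = 0.1220 → 12.2 cM.

12.2 cM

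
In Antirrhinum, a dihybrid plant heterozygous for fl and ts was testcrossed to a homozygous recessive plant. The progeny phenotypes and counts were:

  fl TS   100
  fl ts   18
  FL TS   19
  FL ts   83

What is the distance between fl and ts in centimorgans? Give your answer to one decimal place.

16.8 centimorgans

The two most frequent classes, FL ts (83) and fl TS (100), are the parental types, so the F1 was FL ts / fl TS.
The recombinant classes are FL TS and fl ts: 19 + 18 = 37.
Recombination frequency = 37/220 = 0.1682 ≈ 16.8%, i.e. 16.8 centimorgans.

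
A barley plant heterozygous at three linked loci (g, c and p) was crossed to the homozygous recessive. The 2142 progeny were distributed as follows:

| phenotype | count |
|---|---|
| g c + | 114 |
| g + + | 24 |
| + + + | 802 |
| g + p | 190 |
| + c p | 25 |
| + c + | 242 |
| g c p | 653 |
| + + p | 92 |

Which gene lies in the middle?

The two most frequent reciprocal classes, g c p and + + +, are the parental types, so the F1 was g c p / + + +.
The two rarest classes, + c p and g + +, are the double crossovers. Comparing them with the parentals, only the g allele has switched, so g is the middle locus and the order is c – g – p.

g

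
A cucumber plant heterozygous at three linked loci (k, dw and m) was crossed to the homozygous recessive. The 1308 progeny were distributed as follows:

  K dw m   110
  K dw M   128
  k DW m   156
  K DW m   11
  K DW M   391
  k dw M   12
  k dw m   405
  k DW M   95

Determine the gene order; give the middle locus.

m

The two most frequent reciprocal classes, k dw m and K DW M, are the parental types, so the F1 was k dw m / K DW M.
The two rarest classes, k dw M and K DW m, are the double crossovers. Comparing them with the parentals, only the m allele has switched, so m is the middle locus and the order is k – m – dw.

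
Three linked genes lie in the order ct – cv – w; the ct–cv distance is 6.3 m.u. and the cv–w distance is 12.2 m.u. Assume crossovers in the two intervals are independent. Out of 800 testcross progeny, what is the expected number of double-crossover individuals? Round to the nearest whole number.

6

Map distances give recombination frequencies of 0.063 and 0.122 for the two intervals.
With no interference, expected double-crossover frequency = 0.063 × 0.122 = 0.00769.
Expected number = 0.00769 × 800 = 6.15 ≈ 6.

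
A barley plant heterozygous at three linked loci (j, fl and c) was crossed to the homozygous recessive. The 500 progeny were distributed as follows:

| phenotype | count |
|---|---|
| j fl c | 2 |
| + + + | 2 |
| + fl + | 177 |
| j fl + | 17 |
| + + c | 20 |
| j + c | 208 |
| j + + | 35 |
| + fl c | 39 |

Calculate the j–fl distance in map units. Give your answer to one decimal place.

The two most frequent reciprocal classes, + fl + and j + c, are the parental types, so the F1 was + fl + / j + c.
The two rarest classes, + + + and j fl c, are the double crossovers. Comparing them with the parentals, only the fl allele has switched, so fl is the middle locus and the order is c – fl – j.
Crossovers in the fl–j interval produce the single-crossover classes j fl + and + + c (17 + 20 = 37) plus the double crossovers (4).
RF(fl–j) = (37 + 4) / 500 = 41/500 = 0.0820 → 8.2 map units.

8.2 map units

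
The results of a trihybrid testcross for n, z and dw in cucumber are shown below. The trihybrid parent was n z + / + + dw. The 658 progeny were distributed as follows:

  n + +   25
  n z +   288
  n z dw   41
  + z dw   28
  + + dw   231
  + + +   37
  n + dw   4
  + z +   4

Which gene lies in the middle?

The two rarest classes, + z + and n + dw, are the double crossovers. Comparing them with the parentals, only the n allele has switched, so n is the middle locus and the order is z – n – dw.

n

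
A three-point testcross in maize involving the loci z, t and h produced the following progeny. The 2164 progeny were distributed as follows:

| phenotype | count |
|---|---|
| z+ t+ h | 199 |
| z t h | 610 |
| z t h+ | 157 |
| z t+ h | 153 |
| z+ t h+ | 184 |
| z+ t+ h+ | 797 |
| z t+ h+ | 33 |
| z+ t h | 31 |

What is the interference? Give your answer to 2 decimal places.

0.18

The two most frequent reciprocal classes, z t h and z+ t+ h+, are the parental types, so the F1 was z t h / z+ t+ h+.
The two rarest classes, z+ t h and z t+ h+, are the double crossovers. Comparing them with the parentals, only the z allele has switched, so z is the middle locus and the order is t – z – h.
t–z: (337 + 64)/2164 = 0.1853; z–h: (356 + 64)/2164 = 0.1941.
Expected DCO frequency = 0.1853 × 0.1941 ≈ 0.03597; observed = 64/2164 ≈ 0.02957.
Coefficient of coincidence = 0.02957/0.03597 ≈ 0.82; interference = 1 − 0.82 = 0.18.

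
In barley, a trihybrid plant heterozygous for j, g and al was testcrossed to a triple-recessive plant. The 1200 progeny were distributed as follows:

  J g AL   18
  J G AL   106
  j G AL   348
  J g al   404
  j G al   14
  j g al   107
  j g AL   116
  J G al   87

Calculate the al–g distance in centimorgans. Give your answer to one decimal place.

19.6 centimorgans

The two most frequent reciprocal classes, j G AL and J g al, are the parental types, so the F1 was j G AL / J g al.
The two rarest classes, j G al and J g AL, are the double crossovers. Comparing them with the parentals, only the al allele has switched, so al is the middle locus and the order is j – al – g.
Crossovers in the al–g interval produce the single-crossover classes j g AL and J G al (116 + 87 = 203) plus the double crossovers (32).
RF(al–g) = (203 + 32) / 1200 = 235/1200 = 0.1958 → 19.6 centimorgans.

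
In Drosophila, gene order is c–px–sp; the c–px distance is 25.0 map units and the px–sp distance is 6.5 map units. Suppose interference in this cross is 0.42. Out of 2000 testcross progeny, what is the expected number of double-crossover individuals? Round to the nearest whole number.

Map distances give recombination frequencies of 0.250 and 0.065 for the two intervals.
With interference 0.42 (so coincidence = 0.58), expected double-crossover frequency = 0.250 × 0.065 × 0.58 = 0.00943.
Expected number = 0.00943 × 2000 = 18.85 ≈ 19.

19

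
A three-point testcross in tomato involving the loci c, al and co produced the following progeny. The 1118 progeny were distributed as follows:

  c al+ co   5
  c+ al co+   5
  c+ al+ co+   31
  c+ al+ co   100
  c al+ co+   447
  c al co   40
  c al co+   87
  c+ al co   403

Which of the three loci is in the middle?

co

The two most frequent reciprocal classes, c+ al co and c al+ co+, are the parental types, so the F1 was c+ al co / c al+ co+.
The two rarest classes, c+ al co+ and c al+ co, are the double crossovers. Comparing them with the parentals, only the co allele has switched, so co is the middle locus and the order is al – co – c.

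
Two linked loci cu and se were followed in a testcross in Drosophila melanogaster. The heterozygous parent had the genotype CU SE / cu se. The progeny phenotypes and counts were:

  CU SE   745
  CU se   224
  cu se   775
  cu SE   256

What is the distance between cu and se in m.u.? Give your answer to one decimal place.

24.0 m.u.

The recombinant classes are CU se and cu SE: 224 + 256 = 480.
Recombination frequency = 480/2000 = 0.2400 ≈ 24.0%, i.e. 24.0 m.u.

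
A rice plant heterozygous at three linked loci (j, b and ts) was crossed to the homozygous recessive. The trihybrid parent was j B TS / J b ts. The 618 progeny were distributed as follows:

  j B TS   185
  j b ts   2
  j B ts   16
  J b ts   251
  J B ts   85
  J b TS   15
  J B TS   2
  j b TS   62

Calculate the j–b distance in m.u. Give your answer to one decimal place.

The two rarest classes, J B TS and j b ts, are the double crossovers. Comparing them with the parentals, only the j allele has switched, so j is the middle locus and the order is ts – j – b.
Crossovers in the j–b interval produce the single-crossover classes j b TS and J B ts (62 + 85 = 147) plus the double crossovers (4).
RF(j–b) = (147 + 4) / 618 = 151/618 = 0.2443 → 24.4 m.u.

24.4 m.u.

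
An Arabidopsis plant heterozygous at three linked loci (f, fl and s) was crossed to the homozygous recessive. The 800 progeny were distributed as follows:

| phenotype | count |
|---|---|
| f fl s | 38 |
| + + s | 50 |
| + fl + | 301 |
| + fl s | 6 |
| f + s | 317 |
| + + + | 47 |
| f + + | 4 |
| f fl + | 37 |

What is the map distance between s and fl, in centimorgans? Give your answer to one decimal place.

The two most frequent reciprocal classes, f + s and + fl +, are the parental types, so the F1 was f + s / + fl +.
The two rarest classes, f + + and + fl s, are the double crossovers. Comparing them with the parentals, only the s allele has switched, so s is the middle locus and the order is f – s – fl.
Crossovers in the s–fl interval produce the single-crossover classes f fl s and + + + (38 + 47 = 85) plus the double crossovers (10).
RF(s–fl) = (85 + 10) / 800 = 95/800 = 0.1187 → 11.9 centimorgans.

11.9 centimorgans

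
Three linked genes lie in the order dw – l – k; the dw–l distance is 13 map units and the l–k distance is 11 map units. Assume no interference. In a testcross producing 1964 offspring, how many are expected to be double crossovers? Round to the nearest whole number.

28

Map distances give recombination frequencies of 0.130 and 0.110 for the two intervals.
With no interference, expected double-crossover frequency = 0.130 × 0.110 = 0.01430.
Expected number = 0.01430 × 1964 = 28.09 ≈ 28.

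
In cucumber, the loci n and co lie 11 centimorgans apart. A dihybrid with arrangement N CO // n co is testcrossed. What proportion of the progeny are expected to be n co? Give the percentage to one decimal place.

A map distance of 11 centimorgans corresponds to a recombination frequency of 0.110.
The F1 is N CO / n co, so n co is a parental gamete class with expected frequency (1 − r)/2 = 0.890/2 = 0.4450.
That is 0.4450 = 44.5% of the progeny.

44.5%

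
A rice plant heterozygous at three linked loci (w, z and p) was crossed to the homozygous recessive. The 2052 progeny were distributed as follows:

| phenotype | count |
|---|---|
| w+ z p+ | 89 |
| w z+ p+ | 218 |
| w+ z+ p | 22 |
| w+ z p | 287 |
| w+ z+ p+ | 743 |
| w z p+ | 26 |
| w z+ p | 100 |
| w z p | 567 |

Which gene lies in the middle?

The two most frequent reciprocal classes, w z p and w+ z+ p+, are the parental types, so the F1 was w z p / w+ z+ p+.
The two rarest classes, w z p+ and w+ z+ p, are the double crossovers. Comparing them with the parentals, only the p allele has switched, so p is the middle locus and the order is w – p – z.

p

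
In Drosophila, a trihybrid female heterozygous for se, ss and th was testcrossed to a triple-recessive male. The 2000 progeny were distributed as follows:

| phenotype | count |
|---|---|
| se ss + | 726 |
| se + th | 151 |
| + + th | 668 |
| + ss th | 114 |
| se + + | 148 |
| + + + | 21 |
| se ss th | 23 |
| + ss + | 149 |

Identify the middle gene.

th

The two most frequent reciprocal classes, se ss + and + + th, are the parental types, so the F1 was se ss + / + + th.
The two rarest classes, se ss th and + + +, are the double crossovers. Comparing them with the parentals, only the th allele has switched, so th is the middle locus and the order is se – th – ss.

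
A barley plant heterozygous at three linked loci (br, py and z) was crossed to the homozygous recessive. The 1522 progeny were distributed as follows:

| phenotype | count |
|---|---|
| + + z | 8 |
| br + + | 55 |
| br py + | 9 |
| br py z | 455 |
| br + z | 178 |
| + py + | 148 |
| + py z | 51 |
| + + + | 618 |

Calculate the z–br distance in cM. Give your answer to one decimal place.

The two most frequent reciprocal classes, + + + and br py z, are the parental types, so the F1 was + + + / br py z.
The two rarest classes, + + z and br py +, are the double crossovers. Comparing them with the parentals, only the z allele has switched, so z is the middle locus and the order is br – z – py.
Crossovers in the br–z interval produce the single-crossover classes br + + and + py z (55 + 51 = 106) plus the double crossovers (17).
RF(br–z) = (106 + 17) / 1522 = 123/1522 = 0.0808 → 8.1 cM.

8.1 cM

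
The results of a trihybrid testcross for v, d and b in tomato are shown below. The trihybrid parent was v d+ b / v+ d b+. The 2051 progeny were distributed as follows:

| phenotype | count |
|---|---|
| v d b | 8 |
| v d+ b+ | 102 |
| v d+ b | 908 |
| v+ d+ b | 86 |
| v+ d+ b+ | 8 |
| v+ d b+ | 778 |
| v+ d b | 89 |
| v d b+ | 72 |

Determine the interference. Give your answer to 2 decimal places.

0.09

The two rarest classes, v d b and v+ d+ b+, are the double crossovers. Comparing them with the parentals, only the d allele has switched, so d is the middle locus and the order is b – d – v.
b–d: (191 + 16)/2051 = 0.1009; d–v: (158 + 16)/2051 = 0.0848.
Expected DCO frequency = 0.1009 × 0.0848 ≈ 0.00856; observed = 16/2051 ≈ 0.00780.
Coefficient of coincidence = 0.00780/0.00856 ≈ 0.91; interference = 1 − 0.91 = 0.09.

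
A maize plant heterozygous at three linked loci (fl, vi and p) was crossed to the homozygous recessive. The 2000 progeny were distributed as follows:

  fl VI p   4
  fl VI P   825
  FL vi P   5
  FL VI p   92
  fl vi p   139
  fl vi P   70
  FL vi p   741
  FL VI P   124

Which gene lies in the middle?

The two most frequent reciprocal classes, fl VI P and FL vi p, are the parental types, so the F1 was fl VI P / FL vi p.
The two rarest classes, fl VI p and FL vi P, are the double crossovers. Comparing them with the parentals, only the p allele has switched, so p is the middle locus and the order is vi – p – fl.

p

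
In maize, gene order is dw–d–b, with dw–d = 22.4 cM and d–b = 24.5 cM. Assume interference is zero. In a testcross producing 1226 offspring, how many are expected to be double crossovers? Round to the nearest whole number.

Map distances give recombination frequencies of 0.224 and 0.245 for the two intervals.
With no interference, expected double-crossover frequency = 0.224 × 0.245 = 0.05488.
Expected number = 0.05488 × 1226 = 67.28 ≈ 67.

67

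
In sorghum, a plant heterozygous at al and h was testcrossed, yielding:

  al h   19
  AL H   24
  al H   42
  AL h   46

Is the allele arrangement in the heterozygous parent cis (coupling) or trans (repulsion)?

The two most frequent classes are AL h (46) and al H (42); these are the parental (non-recombinant) types.
So the F1 carried AL h on one chromosome and al H on the other — the recessive alleles are on opposite chromosomes (trans / repulsion).

trans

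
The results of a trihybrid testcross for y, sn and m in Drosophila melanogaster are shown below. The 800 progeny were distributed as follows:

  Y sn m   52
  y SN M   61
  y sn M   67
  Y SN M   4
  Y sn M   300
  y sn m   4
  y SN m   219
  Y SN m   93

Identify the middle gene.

The two most frequent reciprocal classes, Y sn M and y SN m, are the parental types, so the F1 was Y sn M / y SN m.
The two rarest classes, Y SN M and y sn m, are the double crossovers. Comparing them with the parentals, only the sn allele has switched, so sn is the middle locus and the order is m – sn – y.

sn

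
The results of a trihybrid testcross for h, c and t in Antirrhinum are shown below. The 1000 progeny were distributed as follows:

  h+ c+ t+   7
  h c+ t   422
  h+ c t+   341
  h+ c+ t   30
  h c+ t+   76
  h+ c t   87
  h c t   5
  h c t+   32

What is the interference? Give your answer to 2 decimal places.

The two most frequent reciprocal classes, h c+ t and h+ c t+, are the parental types, so the F1 was h c+ t / h+ c t+.
The two rarest classes, h c t and h+ c+ t+, are the double crossovers. Comparing them with the parentals, only the c allele has switched, so c is the middle locus and the order is t – c – h.
t–c: (163 + 12)/1000 = 0.1750; c–h: (62 + 12)/1000 = 0.0740.
Expected DCO frequency = 0.1750 × 0.0740 ≈ 0.01295; observed = 12/1000 ≈ 0.01200.
Coefficient of coincidence = 0.01200/0.01295 ≈ 0.93; interference = 1 − 0.93 = 0.07.

0.07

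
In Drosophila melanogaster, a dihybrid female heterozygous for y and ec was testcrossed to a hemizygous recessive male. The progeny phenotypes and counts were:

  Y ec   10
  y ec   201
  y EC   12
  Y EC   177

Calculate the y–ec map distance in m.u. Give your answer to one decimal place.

The two most frequent classes, Y EC (177) and y ec (201), are the parental types, so the F1 was Y EC / y ec.
The recombinant classes are Y ec and y EC: 10 + 12 = 22.
Recombination frequency = 22/400 = 0.0550 ≈ 5.5%, i.e. 5.5 m.u.

5.5 m.u.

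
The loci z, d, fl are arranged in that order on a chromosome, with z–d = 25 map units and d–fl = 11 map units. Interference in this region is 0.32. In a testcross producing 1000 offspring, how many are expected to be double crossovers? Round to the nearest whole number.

19

Map distances give recombination frequencies of 0.250 and 0.110 for the two intervals.
With interference 0.32 (so coincidence = 0.68), expected double-crossover frequency = 0.250 × 0.110 × 0.68 = 0.01870.
Expected number = 0.01870 × 1000 = 18.70 ≈ 19.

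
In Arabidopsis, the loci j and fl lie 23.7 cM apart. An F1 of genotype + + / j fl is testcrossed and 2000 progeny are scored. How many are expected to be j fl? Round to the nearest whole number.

A map distance of 23.7 cM corresponds to a recombination frequency of 0.237.
The F1 is + + / j fl, so j fl is a parental gamete class with expected frequency (1 − r)/2 = 0.763/2 = 0.3815.
Expected number = 0.3815 × 2000 = 763.00 ≈ 763.

763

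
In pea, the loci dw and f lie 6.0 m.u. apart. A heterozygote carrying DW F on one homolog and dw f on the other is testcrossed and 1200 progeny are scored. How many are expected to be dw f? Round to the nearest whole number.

A map distance of 6.0 m.u. corresponds to a recombination frequency of 0.060.
The F1 is DW F / dw f, so dw f is a parental gamete class with expected frequency (1 − r)/2 = 0.940/2 = 0.4700.
Expected number = 0.4700 × 1200 = 564.00 ≈ 564.

564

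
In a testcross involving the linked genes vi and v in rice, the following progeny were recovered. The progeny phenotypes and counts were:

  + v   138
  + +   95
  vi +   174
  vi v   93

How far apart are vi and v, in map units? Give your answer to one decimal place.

The two most frequent classes, + v (138) and vi + (174), are the parental types, so the F1 was + v / vi +.
The recombinant classes are + + and vi v: 95 + 93 = 188.
Recombination frequency = 188/500 = 0.3760 ≈ 37.6%, i.e. 37.6 map units.

37.6 map units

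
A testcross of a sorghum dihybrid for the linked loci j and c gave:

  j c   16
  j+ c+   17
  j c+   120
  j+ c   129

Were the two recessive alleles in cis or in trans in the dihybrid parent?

The two most frequent classes are j+ c (129) and j c+ (120); these are the parental (non-recombinant) types.
So the F1 carried j+ c on one chromosome and j c+ on the other — the recessive alleles are on opposite chromosomes (trans / repulsion).

trans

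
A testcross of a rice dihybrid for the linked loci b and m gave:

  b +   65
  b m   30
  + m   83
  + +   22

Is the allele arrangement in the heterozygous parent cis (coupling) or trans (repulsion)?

The two most frequent classes are + m (83) and b + (65); these are the parental (non-recombinant) types.
So the F1 carried + m on one chromosome and b + on the other — the recessive alleles are on opposite chromosomes (trans / repulsion).

trans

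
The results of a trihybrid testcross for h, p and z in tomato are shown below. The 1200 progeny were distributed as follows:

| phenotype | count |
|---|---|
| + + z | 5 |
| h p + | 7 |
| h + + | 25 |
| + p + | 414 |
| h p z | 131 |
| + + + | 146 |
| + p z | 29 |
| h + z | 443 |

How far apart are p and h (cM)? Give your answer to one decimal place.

The two most frequent reciprocal classes, h + z and + p +, are the parental types, so the F1 was h + z / + p +.
The two rarest classes, + + z and h p +, are the double crossovers. Comparing them with the parentals, only the h allele has switched, so h is the middle locus and the order is p – h – z.
Crossovers in the p–h interval produce the single-crossover classes h p z and + + + (131 + 146 = 277) plus the double crossovers (12).
RF(p–h) = (277 + 12) / 1200 = 289/1200 = 0.2408 → 24.1 cM.

24.1 cM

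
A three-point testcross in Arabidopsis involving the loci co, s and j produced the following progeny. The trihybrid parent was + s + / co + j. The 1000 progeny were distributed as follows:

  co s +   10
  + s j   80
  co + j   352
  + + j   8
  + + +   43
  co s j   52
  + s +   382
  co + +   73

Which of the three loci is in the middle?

co

The two rarest classes, co s + and + + j, are the double crossovers. Comparing them with the parentals, only the co allele has switched, so co is the middle locus and the order is s – co – j.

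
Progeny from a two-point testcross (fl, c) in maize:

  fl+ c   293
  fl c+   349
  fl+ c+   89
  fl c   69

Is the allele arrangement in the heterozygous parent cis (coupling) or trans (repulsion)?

The two most frequent classes are fl+ c (293) and fl c+ (349); these are the parental (non-recombinant) types.
So the F1 carried fl+ c on one chromosome and fl c+ on the other — the recessive alleles are on opposite chromosomes (trans / repulsion).

trans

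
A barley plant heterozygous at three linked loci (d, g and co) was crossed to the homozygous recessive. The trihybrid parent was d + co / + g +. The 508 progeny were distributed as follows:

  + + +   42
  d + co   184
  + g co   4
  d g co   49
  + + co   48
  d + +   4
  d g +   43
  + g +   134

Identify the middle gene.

co

The two rarest classes, d + + and + g co, are the double crossovers. Comparing them with the parentals, only the co allele has switched, so co is the middle locus and the order is g – co – d.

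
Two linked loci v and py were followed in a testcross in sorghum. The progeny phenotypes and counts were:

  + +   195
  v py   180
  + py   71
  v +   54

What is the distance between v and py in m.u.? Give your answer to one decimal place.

25.0 m.u.

The two most frequent classes, + + (195) and v py (180), are the parental types, so the F1 was + + / v py.
The recombinant classes are + py and v +: 71 + 54 = 125.
Recombination frequency = 125/500 = 0.2500 ≈ 25.0%, i.e. 25.0 m.u.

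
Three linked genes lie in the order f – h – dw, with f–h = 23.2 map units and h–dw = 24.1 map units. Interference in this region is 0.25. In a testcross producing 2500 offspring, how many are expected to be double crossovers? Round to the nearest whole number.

Map distances give recombination frequencies of 0.232 and 0.241 for the two intervals.
With interference 0.25 (so coincidence = 0.75), expected double-crossover frequency = 0.232 × 0.241 × 0.75 = 0.04193.
Expected number = 0.04193 × 2500 = 104.83 ≈ 105.

105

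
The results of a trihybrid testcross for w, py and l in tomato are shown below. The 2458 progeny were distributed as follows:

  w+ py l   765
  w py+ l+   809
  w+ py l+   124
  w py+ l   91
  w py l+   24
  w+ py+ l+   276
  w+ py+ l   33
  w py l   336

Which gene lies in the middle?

py

The two most frequent reciprocal classes, w py+ l+ and w+ py l, are the parental types, so the F1 was w py+ l+ / w+ py l.
The two rarest classes, w py l+ and w+ py+ l, are the double crossovers. Comparing them with the parentals, only the py allele has switched, so py is the middle locus and the order is w – py – l.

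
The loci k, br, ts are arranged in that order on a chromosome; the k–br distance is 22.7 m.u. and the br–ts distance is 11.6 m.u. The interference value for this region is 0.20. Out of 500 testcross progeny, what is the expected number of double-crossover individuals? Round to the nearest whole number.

Map distances give recombination frequencies of 0.227 and 0.116 for the two intervals.
With interference 0.20 (so coincidence = 0.80), expected double-crossover frequency = 0.227 × 0.116 × 0.80 = 0.02107.
Expected number = 0.02107 × 500 = 10.53 ≈ 11.

11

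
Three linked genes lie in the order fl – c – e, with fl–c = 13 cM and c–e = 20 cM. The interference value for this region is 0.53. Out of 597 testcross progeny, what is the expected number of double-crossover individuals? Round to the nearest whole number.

7

Map distances give recombination frequencies of 0.130 and 0.200 for the two intervals.
With interference 0.53 (so coincidence = 0.47), expected double-crossover frequency = 0.130 × 0.200 × 0.47 = 0.01222.
Expected number = 0.01222 × 597 = 7.30 ≈ 7.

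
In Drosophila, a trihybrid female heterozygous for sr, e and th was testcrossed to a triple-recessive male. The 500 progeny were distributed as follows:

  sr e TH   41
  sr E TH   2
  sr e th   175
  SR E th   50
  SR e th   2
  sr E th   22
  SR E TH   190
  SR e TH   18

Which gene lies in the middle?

sr

The two most frequent reciprocal classes, SR E TH and sr e th, are the parental types, so the F1 was SR E TH / sr e th.
The two rarest classes, sr E TH and SR e th, are the double crossovers. Comparing them with the parentals, only the sr allele has switched, so sr is the middle locus and the order is e – sr – th.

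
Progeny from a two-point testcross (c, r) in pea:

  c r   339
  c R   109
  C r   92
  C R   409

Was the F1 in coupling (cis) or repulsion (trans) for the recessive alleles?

cis

The two most frequent classes are C R (409) and c r (339); these are the parental (non-recombinant) types.
So the F1 carried C R on one chromosome and c r on the other — the recessive alleles are on the same chromosome (cis / coupling).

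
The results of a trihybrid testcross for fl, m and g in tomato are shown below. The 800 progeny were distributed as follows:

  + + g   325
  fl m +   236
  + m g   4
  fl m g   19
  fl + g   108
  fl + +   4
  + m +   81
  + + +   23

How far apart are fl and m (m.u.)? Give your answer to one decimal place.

24.6 m.u.

The two most frequent reciprocal classes, fl m + and + + g, are the parental types, so the F1 was fl m + / + + g.
The two rarest classes, fl + + and + m g, are the double crossovers. Comparing them with the parentals, only the m allele has switched, so m is the middle locus and the order is g – m – fl.
Crossovers in the m–fl interval produce the single-crossover classes + m + and fl + g (81 + 108 = 189) plus the double crossovers (8).
RF(m–fl) = (189 + 8) / 800 = 197/800 = 0.2462 → 24.6 m.u.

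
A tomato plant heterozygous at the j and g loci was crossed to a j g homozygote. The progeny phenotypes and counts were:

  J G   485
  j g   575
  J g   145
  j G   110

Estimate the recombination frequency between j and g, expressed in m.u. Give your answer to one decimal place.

The two most frequent classes, J G (485) and j g (575), are the parental types, so the F1 was J G / j g.
The recombinant classes are J g and j G: 145 + 110 = 255.
Recombination frequency = 255/1315 = 0.1939 ≈ 19.4%, i.e. 19.4 m.u.

19.4 m.u.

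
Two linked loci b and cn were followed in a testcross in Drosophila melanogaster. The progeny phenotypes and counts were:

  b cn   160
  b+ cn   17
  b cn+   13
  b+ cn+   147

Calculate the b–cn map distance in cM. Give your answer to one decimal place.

The two most frequent classes, b+ cn+ (147) and b cn (160), are the parental types, so the F1 was b+ cn+ / b cn.
The recombinant classes are b+ cn and b cn+: 17 + 13 = 30.
Recombination frequency = 30/337 = 0.0890 ≈ 8.9%, i.e. 8.9 cM.

8.9 cM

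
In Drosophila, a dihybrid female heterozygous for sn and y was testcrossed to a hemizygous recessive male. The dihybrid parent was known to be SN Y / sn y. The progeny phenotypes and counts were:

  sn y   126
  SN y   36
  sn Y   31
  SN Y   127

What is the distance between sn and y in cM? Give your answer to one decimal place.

20.9 cM

The recombinant classes are SN y and sn Y: 36 + 31 = 67.
Recombination frequency = 67/320 = 0.2094 ≈ 20.9%, i.e. 20.9 cM.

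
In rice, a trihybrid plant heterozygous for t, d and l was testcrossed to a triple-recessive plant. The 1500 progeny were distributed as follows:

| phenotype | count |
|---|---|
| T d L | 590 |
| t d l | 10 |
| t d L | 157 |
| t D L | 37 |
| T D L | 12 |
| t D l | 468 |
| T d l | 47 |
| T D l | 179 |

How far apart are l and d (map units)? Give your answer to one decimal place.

The two most frequent reciprocal classes, T d L and t D l, are the parental types, so the F1 was T d L / t D l.
The two rarest classes, T D L and t d l, are the double crossovers. Comparing them with the parentals, only the d allele has switched, so d is the middle locus and the order is l – d – t.
Crossovers in the l–d interval produce the single-crossover classes T d l and t D L (47 + 37 = 84) plus the double crossovers (22).
RF(l–d) = (84 + 22) / 1500 = 106/1500 = 0.0707 → 7.1 map units.

7.1 map units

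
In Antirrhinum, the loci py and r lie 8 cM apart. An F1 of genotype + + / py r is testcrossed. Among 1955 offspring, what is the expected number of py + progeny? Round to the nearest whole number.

A map distance of 8 cM corresponds to a recombination frequency of 0.080.
The F1 is + + / py r, so py + is a recombinant gamete class with expected frequency r/2 = 0.080/2 = 0.0400.
Expected number = 0.0400 × 1955 = 78.20 ≈ 78.

78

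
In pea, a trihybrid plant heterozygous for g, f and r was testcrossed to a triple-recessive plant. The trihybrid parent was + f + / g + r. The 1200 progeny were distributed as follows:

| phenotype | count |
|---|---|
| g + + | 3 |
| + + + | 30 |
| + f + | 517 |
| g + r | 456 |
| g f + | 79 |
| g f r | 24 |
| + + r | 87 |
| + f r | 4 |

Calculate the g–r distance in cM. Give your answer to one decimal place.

The two rarest classes, + f r and g + +, are the double crossovers. Comparing them with the parentals, only the r allele has switched, so r is the middle locus and the order is f – r – g.
Crossovers in the r–g interval produce the single-crossover classes g f + and + + r (79 + 87 = 166) plus the double crossovers (7).
RF(r–g) = (166 + 7) / 1200 = 173/1200 = 0.1442 → 14.4 cM.

14.4 cM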